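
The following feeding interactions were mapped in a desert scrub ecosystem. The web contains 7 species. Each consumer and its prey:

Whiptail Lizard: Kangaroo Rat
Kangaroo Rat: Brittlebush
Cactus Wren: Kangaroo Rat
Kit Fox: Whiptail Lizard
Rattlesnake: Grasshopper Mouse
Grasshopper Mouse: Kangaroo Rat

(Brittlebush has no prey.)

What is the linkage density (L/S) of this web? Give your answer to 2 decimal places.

There are L = 6 links among S = 7 species.
L/S = 6/7 = 0.8571 ≈ 0.86.

L/S = 0.86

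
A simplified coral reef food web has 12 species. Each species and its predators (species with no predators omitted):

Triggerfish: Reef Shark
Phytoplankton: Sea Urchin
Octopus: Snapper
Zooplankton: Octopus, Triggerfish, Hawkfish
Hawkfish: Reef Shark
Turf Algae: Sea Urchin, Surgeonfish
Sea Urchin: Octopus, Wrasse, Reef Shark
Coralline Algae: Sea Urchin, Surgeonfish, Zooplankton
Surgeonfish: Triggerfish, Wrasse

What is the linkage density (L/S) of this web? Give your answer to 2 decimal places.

L/S = 1.42

There are L = 17 links among S = 12 species.
L/S = 17/12 = 1.4167 ≈ 1.42.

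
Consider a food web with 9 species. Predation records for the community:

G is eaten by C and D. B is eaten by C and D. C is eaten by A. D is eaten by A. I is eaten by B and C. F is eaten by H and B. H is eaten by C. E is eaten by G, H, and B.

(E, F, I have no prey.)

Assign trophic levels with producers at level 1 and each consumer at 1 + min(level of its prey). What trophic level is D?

E is a producer → level 1.
B eats E → level 2.
D eats B → level 3.
No prey of D is below level 2, so 3 is the minimum.

Trophic level 3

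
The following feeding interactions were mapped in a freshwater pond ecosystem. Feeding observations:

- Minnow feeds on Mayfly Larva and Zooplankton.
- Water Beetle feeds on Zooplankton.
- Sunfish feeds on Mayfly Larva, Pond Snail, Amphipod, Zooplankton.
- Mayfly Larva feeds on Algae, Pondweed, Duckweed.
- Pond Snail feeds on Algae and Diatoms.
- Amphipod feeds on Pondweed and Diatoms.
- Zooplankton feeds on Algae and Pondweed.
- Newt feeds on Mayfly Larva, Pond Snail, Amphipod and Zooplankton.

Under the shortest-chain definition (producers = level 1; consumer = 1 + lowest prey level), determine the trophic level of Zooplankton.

Trophic level 2

Pondweed is a producer → level 1.
Zooplankton eats Pondweed → level 2.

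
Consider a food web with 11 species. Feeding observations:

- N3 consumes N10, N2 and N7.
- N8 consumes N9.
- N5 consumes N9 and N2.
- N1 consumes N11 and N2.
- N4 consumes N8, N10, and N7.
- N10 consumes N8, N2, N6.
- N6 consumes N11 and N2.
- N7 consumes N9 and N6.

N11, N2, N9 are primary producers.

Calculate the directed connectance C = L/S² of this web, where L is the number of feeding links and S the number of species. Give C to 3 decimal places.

The web has S = 11 species and L = 18 feeding links.
C = L / S² = 18 / 121 = 0.1488 ≈ 0.149.

C = 0.149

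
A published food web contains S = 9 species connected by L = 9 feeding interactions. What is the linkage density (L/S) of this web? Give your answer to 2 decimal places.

There are L = 9 links among S = 9 species.
L/S = 9/9 = 1.0000 ≈ 1.00.

L/S = 1.00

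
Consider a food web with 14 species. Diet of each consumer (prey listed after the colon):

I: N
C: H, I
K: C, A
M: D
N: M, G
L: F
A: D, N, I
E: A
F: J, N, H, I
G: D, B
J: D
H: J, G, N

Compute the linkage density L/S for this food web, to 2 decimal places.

There are L = 23 links among S = 14 species.
L/S = 23/14 = 1.6429 ≈ 1.64.

L/S = 1.64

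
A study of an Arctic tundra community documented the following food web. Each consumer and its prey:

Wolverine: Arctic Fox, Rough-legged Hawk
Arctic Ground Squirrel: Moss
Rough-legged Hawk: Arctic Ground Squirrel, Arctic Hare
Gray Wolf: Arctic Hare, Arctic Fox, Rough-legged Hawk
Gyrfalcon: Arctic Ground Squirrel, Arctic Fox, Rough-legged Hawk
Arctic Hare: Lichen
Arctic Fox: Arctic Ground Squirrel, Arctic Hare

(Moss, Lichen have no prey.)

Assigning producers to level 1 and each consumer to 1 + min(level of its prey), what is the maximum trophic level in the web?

Producers (level 1): Moss, Lichen.
Following each consumer down to its lowest-level prey: Moss → Arctic Ground Squirrel → Arctic Fox → Wolverine (levels 1 through 4).
All prey of Wolverine (Arctic Fox 3, Rough-legged Hawk 3) are at level 3 or above, so Wolverine is at level 1 + 3 = 4.
Every consumer has at least one prey at level 3 or below, so none exceeds level 4.

4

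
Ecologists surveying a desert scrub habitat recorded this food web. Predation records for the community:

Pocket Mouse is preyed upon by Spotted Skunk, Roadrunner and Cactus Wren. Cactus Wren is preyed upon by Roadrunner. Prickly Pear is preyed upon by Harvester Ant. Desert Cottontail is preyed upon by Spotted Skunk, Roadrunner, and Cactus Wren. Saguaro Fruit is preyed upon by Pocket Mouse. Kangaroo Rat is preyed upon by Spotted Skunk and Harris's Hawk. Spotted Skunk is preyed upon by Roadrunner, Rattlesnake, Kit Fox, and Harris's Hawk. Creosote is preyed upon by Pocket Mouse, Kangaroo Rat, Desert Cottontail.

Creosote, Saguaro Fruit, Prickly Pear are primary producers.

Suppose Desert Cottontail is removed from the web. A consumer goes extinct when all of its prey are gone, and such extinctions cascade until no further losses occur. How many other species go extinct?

0

Remove Desert Cottontail.
Every predator of it retains at least one other prey: Spotted Skunk still has Pocket Mouse, Kangaroo Rat; Cactus Wren still has Pocket Mouse; Roadrunner still has Pocket Mouse, Spotted Skunk, Cactus Wren.
No consumer loses all prey, so no secondary extinctions occur.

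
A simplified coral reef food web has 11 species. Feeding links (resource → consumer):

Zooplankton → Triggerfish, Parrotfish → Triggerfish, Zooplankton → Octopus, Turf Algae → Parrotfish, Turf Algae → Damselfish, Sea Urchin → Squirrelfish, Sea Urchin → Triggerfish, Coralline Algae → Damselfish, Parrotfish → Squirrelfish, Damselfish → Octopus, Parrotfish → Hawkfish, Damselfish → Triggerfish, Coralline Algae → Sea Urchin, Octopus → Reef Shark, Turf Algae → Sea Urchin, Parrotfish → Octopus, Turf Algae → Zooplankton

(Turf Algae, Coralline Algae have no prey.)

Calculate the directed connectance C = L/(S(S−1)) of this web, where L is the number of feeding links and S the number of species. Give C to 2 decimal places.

C = 0.15

The web has S = 11 species and L = 17 feeding links.
C = L / (S(S−1)) = 17 / 110 = 0.1545 ≈ 0.15.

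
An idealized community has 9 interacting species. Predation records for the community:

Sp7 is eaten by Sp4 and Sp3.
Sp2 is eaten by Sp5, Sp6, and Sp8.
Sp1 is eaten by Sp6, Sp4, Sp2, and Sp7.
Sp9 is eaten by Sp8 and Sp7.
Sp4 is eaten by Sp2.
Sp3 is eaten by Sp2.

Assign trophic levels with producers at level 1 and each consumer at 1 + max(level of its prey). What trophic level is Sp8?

Sp1 is a producer → level 1.
Sp7 eats Sp1 (level 1); other prey at levels: Sp9 1 → level 2.
Sp4 eats Sp7 (level 2); other prey at levels: Sp1 1 → level 3.
Sp2 eats Sp4 (level 3); other prey at levels: Sp1 1, Sp3 3 → level 4.
Sp8 eats Sp2 (level 4); other prey at levels: Sp9 1 → level 5.

Trophic level 5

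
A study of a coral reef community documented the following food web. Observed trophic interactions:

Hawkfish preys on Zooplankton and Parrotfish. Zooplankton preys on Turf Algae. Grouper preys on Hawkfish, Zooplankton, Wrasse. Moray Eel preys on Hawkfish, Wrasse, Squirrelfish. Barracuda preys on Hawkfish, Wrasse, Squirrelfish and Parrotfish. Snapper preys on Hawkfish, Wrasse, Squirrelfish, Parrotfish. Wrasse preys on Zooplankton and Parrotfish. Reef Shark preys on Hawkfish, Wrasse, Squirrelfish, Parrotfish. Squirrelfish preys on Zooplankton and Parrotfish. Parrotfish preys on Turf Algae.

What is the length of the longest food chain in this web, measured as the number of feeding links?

One longest chain: Turf Algae → Parrotfish → Wrasse → Barracuda.
It has 4 species and 3 links.

3 links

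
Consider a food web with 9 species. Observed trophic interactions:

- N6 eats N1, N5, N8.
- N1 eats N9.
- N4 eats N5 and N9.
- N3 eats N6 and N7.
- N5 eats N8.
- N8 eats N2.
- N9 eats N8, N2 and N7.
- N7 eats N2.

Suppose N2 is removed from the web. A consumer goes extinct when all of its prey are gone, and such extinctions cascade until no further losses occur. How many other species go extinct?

8

Remove N2.
Round 1: N8 (all prey gone), N7 (all prey gone) → extinct.
Round 2: N5 (all prey gone), N9 (all prey gone) → extinct.
Round 3: N1 (all prey gone), N4 (all prey gone) → extinct.
Round 4: N6 (all prey gone) → extinct.
Round 5: N3 (all prey gone) → extinct.
No further losses. Total secondary extinctions: 8.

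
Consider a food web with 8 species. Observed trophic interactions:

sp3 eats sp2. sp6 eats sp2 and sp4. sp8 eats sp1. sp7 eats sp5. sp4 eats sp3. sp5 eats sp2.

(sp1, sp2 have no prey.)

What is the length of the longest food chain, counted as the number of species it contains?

One longest chain: sp2 → sp3 → sp4 → sp6.
It has 4 species and 3 links.

4 species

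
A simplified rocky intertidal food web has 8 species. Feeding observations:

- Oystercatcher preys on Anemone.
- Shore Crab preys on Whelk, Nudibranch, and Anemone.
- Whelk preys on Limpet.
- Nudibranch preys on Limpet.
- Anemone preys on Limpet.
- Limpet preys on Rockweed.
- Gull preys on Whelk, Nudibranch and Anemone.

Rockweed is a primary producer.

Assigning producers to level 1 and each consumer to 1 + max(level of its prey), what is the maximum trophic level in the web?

Producers (level 1): Rockweed.
Rockweed → Limpet → Nudibranch → Gull gives Gull level 4.
No species has a prey at level 4, so no species reaches level 5.

4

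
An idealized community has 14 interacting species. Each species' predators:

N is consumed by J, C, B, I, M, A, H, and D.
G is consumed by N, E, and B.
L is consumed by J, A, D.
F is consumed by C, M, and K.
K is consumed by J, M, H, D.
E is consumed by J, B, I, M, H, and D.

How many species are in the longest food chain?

One longest chain: G → N → C.
It has 3 species and 2 links.

3 species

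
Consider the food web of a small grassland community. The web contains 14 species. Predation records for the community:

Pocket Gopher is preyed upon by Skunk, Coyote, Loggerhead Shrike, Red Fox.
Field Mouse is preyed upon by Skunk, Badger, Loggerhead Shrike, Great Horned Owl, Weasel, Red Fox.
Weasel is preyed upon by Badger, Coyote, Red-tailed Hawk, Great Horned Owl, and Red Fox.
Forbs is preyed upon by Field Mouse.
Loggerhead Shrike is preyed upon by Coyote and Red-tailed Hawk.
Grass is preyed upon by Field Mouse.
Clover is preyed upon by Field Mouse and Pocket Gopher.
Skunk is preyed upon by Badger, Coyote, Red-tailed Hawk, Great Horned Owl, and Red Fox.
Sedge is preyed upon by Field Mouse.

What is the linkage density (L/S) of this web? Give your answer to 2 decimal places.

L/S = 1.93

There are L = 27 links among S = 14 species.
L/S = 27/14 = 1.9286 ≈ 1.93.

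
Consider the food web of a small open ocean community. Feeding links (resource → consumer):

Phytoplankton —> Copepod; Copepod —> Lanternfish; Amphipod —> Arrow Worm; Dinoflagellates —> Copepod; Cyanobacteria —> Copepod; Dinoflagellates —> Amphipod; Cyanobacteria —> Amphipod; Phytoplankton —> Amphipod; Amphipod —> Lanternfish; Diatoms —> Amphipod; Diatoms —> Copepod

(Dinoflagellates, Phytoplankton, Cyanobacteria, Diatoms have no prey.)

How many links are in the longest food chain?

One longest chain: Dinoflagellates → Copepod → Lanternfish.
It has 3 species and 2 links.

2 links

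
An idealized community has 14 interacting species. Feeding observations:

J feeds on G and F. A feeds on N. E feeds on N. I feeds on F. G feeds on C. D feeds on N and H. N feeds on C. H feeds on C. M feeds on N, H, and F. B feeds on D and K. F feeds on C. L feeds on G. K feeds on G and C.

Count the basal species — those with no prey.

Basal species (no prey listed): C.
Count: 1.

1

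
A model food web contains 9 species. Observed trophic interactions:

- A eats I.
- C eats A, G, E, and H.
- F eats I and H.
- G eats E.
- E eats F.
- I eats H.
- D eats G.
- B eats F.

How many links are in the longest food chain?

5 links

One longest chain: H → I → F → E → G → C.
It has 6 species and 5 links.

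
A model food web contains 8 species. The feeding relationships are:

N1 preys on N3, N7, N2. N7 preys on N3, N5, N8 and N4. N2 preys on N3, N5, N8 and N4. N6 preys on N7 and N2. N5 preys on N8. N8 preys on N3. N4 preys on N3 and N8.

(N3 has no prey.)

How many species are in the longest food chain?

5 species

One longest chain: N3 → N8 → N4 → N2 → N1.
It has 5 species and 4 links.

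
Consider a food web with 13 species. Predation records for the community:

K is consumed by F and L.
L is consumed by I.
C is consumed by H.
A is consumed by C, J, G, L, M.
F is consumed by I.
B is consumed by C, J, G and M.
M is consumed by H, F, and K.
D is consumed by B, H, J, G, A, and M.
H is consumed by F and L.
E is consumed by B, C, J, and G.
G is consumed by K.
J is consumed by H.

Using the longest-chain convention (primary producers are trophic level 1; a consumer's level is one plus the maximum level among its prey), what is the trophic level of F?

Trophic level 5

D is a producer → level 1.
A eats D → level 2.
J eats A (level 2); other prey at levels: D 1, E 1, B 2 → level 3.
H eats J (level 3); other prey at levels: D 1, M 3, C 3 → level 4.
F eats H (level 4); other prey at levels: M 3, K 4 → level 5.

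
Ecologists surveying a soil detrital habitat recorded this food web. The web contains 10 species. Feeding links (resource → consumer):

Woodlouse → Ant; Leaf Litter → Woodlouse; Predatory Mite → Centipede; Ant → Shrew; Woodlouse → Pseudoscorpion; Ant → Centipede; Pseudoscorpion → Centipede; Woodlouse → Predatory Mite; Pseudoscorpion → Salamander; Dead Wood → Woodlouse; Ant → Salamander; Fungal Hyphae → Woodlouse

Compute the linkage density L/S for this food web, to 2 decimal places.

L/S = 1.20

There are L = 12 links among S = 10 species.
L/S = 12/10 = 1.2000 ≈ 1.20.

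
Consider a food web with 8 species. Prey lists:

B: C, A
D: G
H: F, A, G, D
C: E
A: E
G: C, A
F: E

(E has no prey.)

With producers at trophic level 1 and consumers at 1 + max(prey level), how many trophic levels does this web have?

5

Producers (level 1): E.
E → C → G → D → H gives H level 5.
No species has a prey at level 5, so no species reaches level 6.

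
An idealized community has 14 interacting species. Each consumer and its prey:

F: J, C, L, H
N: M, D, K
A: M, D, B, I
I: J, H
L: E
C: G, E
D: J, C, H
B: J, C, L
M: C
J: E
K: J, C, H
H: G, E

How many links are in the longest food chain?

3 links

One longest chain: E → J → K → N.
It has 4 species and 3 links.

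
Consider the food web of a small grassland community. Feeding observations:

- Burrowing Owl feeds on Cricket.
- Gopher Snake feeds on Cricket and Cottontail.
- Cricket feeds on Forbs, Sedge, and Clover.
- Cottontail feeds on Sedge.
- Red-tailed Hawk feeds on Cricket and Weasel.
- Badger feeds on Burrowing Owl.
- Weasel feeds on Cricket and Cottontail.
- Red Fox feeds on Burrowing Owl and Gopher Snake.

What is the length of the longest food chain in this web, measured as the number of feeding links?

One longest chain: Sedge → Cottontail → Weasel → Red-tailed Hawk.
It has 4 species and 3 links.

3 links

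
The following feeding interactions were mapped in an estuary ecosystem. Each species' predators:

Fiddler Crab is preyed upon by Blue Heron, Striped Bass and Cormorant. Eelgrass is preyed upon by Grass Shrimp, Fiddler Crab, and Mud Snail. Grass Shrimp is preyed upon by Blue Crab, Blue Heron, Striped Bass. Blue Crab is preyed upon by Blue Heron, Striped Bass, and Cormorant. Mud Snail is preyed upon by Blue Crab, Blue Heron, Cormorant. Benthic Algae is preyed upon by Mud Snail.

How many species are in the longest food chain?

One longest chain: Eelgrass → Mud Snail → Blue Crab → Cormorant.
It has 4 species and 3 links.

4 species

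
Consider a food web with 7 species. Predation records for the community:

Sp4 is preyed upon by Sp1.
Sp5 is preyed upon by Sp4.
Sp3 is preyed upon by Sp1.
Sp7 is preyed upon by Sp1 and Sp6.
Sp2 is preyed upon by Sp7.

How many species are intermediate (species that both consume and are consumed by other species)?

2

Intermediate species (has both prey and predators): Sp4, Sp7.
Count: 2.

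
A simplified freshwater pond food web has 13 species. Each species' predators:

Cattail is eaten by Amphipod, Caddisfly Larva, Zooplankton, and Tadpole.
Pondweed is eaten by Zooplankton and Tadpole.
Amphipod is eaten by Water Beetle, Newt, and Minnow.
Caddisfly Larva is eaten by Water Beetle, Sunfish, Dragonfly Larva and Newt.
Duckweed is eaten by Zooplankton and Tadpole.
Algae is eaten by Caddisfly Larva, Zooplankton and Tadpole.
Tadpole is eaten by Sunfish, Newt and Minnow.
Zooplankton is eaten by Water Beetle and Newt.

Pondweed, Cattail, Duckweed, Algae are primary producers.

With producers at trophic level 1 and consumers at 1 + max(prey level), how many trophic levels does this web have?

Producers (level 1): Pondweed, Cattail, Duckweed, Algae.
Cattail → Amphipod → Water Beetle gives Water Beetle level 3.
No species has a prey at level 3, so no species reaches level 4.

3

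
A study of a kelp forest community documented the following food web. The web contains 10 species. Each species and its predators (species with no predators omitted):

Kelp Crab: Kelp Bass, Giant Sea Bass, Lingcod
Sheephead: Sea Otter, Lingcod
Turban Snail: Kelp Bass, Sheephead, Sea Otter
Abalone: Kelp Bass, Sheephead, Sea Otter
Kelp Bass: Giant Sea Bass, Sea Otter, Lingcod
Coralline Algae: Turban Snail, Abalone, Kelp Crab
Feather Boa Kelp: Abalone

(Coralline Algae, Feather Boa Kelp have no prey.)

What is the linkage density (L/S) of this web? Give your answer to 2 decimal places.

L/S = 1.80

There are L = 18 links among S = 10 species.
L/S = 18/10 = 1.8000 ≈ 1.80.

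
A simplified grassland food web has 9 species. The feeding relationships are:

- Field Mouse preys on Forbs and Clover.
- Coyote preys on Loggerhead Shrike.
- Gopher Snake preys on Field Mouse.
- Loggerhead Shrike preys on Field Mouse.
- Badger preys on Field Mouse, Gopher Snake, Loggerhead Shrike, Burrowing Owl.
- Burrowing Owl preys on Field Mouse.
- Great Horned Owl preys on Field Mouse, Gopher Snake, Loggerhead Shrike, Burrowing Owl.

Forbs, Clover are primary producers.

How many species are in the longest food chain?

4 species

One longest chain: Forbs → Field Mouse → Loggerhead Shrike → Great Horned Owl.
It has 4 species and 3 links.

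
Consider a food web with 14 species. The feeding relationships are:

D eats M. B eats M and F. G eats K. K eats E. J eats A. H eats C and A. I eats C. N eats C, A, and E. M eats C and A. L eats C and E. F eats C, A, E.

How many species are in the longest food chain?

One longest chain: E → K → G.
It has 3 species and 2 links.

3 species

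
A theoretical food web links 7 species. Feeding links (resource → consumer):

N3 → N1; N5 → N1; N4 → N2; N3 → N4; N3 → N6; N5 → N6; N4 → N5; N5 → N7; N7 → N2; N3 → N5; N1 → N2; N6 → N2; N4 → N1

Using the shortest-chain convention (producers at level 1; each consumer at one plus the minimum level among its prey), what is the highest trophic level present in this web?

3

Producers (level 1): N3.
Following each consumer down to its lowest-level prey: N3 → N5 → N7 (levels 1 through 3).
All prey of N7 (N5 2) are at level 2 or above, so N7 is at level 1 + 2 = 3.
Every consumer has at least one prey at level 2 or below, so none exceeds level 3.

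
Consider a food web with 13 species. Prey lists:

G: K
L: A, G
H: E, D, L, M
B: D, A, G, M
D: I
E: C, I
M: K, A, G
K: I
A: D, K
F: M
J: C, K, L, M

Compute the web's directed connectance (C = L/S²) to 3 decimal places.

The web has S = 13 species and L = 25 feeding links.
C = L / S² = 25 / 169 = 0.1479 ≈ 0.148.

C = 0.148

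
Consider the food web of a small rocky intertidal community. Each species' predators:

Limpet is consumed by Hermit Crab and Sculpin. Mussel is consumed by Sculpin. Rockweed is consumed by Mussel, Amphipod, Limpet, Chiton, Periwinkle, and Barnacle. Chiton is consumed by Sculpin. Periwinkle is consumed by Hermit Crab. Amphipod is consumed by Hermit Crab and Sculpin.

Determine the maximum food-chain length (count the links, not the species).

2 links

One longest chain: Rockweed → Amphipod → Sculpin.
It has 3 species and 2 links.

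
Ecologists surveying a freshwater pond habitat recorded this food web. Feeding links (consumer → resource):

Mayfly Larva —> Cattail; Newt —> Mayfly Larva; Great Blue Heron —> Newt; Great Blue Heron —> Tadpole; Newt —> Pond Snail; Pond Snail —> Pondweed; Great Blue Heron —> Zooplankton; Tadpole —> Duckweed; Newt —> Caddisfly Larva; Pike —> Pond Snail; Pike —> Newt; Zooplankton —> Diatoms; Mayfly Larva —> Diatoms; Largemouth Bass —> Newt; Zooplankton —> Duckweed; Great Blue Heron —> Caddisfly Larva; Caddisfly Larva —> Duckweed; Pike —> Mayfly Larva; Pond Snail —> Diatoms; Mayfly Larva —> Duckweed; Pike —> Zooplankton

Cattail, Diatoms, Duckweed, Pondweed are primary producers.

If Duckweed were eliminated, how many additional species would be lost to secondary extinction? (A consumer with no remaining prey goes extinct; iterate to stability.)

2

Remove Duckweed.
Round 1: Caddisfly Larva (all prey gone), Tadpole (all prey gone) → extinct.
No further losses. Total secondary extinctions: 2.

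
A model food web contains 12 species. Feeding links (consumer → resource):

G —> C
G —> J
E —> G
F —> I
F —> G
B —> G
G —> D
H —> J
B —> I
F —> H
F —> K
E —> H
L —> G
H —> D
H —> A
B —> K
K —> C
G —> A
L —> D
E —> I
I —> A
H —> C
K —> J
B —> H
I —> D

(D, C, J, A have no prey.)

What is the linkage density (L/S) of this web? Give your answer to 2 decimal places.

There are L = 25 links among S = 12 species.
L/S = 25/12 = 2.0833 ≈ 2.08.

L/S = 2.08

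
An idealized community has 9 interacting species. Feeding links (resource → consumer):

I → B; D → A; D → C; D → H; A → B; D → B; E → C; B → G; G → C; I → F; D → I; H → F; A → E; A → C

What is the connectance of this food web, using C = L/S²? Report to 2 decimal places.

C = 0.17

The web has S = 9 species and L = 14 feeding links.
C = L / S² = 14 / 81 = 0.1728 ≈ 0.17.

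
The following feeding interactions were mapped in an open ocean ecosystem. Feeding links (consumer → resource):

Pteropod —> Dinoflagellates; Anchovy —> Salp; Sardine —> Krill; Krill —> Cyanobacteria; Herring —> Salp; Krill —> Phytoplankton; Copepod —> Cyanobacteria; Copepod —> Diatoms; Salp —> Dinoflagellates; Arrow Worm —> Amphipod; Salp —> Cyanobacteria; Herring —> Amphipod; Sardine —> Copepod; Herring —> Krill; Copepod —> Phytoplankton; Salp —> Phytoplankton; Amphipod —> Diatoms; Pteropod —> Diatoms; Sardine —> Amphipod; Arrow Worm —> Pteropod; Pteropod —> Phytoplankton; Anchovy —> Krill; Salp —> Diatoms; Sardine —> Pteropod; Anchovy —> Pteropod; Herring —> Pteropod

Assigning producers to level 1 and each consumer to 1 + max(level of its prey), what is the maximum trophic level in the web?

3

Producers (level 1): Diatoms, Phytoplankton, Cyanobacteria, Dinoflagellates.
Diatoms → Salp → Anchovy gives Anchovy level 3.
No species has a prey at level 3, so no species reaches level 4.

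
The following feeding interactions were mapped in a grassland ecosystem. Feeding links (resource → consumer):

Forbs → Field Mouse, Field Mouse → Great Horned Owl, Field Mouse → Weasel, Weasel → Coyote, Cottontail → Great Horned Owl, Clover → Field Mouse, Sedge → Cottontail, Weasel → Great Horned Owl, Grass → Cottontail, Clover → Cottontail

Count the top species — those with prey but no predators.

2

Top species (has prey, but nothing eats it): Coyote, Great Horned Owl.
Count: 2.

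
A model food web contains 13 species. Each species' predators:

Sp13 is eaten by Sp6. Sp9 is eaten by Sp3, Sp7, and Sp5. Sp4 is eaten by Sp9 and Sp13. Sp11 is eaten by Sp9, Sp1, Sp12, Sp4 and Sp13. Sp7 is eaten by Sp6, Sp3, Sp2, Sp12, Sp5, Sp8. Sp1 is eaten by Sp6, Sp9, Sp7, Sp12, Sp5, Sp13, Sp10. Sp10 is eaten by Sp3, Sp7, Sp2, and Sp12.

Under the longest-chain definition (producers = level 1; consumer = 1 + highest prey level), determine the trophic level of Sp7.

Trophic level 4

Sp11 is a producer → level 1.
Sp1 eats Sp11 → level 2.
Sp9 eats Sp1 (level 2); other prey at levels: Sp11 1, Sp4 2 → level 3.
Sp7 eats Sp9 (level 3); other prey at levels: Sp1 2, Sp10 3 → level 4.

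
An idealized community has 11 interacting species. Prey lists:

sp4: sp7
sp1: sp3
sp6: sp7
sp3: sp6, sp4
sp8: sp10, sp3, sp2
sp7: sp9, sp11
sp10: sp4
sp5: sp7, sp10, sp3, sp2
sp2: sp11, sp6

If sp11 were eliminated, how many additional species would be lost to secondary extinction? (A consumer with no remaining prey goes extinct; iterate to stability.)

0

Remove sp11.
Every predator of it retains at least one other prey: sp7 still has sp9; sp2 still has sp6.
No consumer loses all prey, so no secondary extinctions occur.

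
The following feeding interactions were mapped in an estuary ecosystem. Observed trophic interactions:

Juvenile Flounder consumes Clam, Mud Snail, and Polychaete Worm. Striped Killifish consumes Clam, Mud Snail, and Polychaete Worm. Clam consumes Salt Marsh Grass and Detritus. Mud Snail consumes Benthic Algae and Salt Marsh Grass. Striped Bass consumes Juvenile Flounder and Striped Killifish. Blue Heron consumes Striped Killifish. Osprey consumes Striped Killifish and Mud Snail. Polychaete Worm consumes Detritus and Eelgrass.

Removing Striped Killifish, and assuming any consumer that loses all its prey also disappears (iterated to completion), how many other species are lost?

1

Remove Striped Killifish.
Round 1: Blue Heron (all prey gone) → extinct.
No further losses. Total secondary extinctions: 1.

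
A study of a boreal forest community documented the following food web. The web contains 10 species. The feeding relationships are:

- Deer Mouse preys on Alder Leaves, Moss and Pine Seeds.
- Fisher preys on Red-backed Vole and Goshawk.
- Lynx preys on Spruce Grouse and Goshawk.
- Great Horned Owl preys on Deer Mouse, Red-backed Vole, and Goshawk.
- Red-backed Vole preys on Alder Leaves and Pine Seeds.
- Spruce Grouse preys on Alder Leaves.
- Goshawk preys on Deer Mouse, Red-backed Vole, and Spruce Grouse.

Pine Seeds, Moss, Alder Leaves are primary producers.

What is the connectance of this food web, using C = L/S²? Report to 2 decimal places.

C = 0.16

The web has S = 10 species and L = 16 feeding links.
C = L / S² = 16 / 100 = 0.1600 ≈ 0.16.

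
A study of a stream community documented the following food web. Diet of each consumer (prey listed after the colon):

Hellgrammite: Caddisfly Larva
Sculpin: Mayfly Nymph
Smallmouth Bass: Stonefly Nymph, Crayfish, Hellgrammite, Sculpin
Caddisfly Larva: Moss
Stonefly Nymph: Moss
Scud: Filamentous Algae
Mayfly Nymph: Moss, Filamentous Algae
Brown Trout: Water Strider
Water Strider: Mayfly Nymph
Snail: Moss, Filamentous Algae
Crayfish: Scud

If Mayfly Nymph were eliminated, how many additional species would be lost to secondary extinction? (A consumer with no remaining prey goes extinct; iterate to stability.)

Remove Mayfly Nymph.
Round 1: Water Strider (all prey gone), Sculpin (all prey gone) → extinct.
Round 2: Brown Trout (all prey gone) → extinct.
No further losses. Total secondary extinctions: 3.

3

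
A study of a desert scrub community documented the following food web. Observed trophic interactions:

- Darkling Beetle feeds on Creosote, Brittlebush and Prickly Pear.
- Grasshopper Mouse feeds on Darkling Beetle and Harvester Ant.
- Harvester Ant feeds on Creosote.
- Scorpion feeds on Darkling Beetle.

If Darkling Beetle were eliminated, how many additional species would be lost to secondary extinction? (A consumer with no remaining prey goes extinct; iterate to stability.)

Remove Darkling Beetle.
Round 1: Scorpion (all prey gone) → extinct.
No further losses. Total secondary extinctions: 1.

1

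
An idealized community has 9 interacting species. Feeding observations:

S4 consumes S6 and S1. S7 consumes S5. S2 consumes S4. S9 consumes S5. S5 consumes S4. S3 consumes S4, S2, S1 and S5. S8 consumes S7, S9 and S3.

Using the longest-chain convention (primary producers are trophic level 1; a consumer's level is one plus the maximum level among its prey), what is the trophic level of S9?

S1 is a producer → level 1.
S4 eats S1 (level 1); other prey at levels: S6 1 → level 2.
S5 eats S4 → level 3.
S9 eats S5 → level 4.

Trophic level 4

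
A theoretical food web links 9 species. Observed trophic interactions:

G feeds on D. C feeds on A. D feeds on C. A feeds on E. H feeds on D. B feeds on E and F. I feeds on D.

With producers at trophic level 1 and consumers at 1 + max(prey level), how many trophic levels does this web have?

5

Producers (level 1): F, E.
E → A → C → D → I gives I level 5.
No species has a prey at level 5, so no species reaches level 6.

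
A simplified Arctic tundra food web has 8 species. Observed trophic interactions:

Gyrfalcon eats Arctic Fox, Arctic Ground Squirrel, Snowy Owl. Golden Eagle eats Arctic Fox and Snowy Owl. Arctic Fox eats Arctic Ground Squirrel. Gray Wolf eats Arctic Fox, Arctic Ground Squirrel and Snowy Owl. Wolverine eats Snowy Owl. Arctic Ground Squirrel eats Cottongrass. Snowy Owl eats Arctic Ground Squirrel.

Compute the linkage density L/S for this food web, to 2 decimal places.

There are L = 12 links among S = 8 species.
L/S = 12/8 = 1.5000 ≈ 1.50.

L/S = 1.50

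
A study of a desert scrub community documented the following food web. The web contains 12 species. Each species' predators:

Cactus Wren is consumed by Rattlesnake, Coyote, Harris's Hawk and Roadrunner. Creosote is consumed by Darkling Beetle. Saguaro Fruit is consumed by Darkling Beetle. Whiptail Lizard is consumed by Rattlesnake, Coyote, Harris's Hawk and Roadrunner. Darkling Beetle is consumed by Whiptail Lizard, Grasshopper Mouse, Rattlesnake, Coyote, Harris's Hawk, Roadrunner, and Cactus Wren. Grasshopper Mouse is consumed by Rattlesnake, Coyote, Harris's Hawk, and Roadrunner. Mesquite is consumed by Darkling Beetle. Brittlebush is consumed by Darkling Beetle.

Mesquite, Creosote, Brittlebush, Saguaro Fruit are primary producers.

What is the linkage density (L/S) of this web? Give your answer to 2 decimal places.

L/S = 1.92

There are L = 23 links among S = 12 species.
L/S = 23/12 = 1.9167 ≈ 1.92.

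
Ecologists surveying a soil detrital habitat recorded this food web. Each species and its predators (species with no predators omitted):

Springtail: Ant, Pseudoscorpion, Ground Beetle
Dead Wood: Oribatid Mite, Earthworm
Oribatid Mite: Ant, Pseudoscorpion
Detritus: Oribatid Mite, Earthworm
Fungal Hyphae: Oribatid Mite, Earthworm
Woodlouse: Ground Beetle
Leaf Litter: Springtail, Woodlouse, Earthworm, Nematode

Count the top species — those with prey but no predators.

5

Top species (has prey, but nothing eats it): Earthworm, Nematode, Ant, Pseudoscorpion, Ground Beetle.
Count: 5.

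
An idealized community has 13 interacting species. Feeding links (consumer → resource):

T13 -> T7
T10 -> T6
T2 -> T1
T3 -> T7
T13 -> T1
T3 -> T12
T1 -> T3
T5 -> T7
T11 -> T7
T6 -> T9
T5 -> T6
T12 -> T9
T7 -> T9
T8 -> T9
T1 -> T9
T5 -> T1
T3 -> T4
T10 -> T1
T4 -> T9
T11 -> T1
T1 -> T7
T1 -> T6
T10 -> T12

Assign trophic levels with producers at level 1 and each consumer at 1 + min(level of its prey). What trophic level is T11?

T9 is a producer → level 1.
T7 eats T9 → level 2.
T11 eats T7 → level 3.
No prey of T11 is below level 2, so 3 is the minimum.

Trophic level 3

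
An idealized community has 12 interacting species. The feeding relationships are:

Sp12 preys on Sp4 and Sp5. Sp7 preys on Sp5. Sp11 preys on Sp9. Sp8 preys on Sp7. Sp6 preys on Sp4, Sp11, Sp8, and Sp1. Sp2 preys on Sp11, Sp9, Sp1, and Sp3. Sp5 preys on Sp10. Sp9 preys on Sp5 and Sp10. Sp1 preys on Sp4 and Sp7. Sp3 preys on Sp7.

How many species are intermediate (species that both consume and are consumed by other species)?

7

Intermediate species (has both prey and predators): Sp5, Sp7, Sp9, Sp1, Sp3, Sp8, Sp11.
Count: 7.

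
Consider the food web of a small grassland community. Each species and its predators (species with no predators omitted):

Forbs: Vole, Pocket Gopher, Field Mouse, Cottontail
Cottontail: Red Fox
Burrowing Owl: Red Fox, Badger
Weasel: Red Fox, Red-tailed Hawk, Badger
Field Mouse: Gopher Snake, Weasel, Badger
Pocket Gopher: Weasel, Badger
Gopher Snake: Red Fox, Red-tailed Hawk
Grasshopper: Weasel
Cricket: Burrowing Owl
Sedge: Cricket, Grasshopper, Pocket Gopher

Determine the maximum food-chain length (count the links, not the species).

One longest chain: Sedge → Cricket → Burrowing Owl → Red Fox.
It has 4 species and 3 links.

3 links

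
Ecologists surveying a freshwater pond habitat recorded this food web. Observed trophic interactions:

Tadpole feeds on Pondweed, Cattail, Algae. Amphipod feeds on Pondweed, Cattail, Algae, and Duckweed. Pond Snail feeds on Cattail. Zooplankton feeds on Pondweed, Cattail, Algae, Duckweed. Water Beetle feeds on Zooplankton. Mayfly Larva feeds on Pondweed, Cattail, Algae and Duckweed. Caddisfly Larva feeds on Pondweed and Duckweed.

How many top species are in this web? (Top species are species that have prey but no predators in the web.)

Top species (has prey, but nothing eats it): Mayfly Larva, Pond Snail, Amphipod, Caddisfly Larva, Tadpole, Water Beetle.
Count: 6.

6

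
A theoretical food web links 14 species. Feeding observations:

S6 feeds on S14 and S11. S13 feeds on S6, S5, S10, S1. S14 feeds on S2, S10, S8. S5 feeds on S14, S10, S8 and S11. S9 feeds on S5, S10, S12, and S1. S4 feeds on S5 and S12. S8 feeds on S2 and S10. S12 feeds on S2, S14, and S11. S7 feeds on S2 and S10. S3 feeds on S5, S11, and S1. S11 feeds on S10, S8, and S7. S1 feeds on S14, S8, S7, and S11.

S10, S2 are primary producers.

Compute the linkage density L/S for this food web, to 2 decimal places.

There are L = 36 links among S = 14 species.
L/S = 36/14 = 2.5714 ≈ 2.57.

L/S = 2.57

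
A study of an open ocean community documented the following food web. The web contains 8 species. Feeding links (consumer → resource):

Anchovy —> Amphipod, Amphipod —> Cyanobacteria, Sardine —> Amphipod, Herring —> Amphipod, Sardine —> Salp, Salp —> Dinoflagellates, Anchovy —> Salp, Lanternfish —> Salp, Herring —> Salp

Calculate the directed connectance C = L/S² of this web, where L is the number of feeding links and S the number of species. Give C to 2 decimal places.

C = 0.14

The web has S = 8 species and L = 9 feeding links.
C = L / S² = 9 / 64 = 0.1406 ≈ 0.14.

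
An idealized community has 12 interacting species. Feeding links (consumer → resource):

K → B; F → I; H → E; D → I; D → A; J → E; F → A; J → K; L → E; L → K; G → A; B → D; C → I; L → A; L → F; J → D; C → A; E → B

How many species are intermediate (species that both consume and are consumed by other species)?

5

Intermediate species (has both prey and predators): D, F, B, K, E.
Count: 5.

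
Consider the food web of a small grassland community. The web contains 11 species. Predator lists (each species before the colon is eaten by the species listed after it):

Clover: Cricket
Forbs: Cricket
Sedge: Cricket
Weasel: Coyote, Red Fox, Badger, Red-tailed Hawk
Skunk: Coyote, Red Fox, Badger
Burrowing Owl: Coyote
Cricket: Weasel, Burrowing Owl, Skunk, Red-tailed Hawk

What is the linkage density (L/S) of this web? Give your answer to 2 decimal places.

L/S = 1.36

There are L = 15 links among S = 11 species.
L/S = 15/11 = 1.3636 ≈ 1.36.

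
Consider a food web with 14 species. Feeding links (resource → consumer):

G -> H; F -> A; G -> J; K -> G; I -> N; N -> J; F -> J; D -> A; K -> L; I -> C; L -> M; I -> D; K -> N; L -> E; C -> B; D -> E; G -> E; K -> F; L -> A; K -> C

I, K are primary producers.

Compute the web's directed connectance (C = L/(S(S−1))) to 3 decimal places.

C = 0.110

The web has S = 14 species and L = 20 feeding links.
C = L / (S(S−1)) = 20 / 182 = 0.1099 ≈ 0.110.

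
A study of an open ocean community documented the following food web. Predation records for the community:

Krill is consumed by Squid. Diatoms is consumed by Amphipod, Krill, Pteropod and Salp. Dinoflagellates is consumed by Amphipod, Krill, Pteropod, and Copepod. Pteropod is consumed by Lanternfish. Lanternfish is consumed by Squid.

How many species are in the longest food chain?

One longest chain: Dinoflagellates → Pteropod → Lanternfish → Squid.
It has 4 species and 3 links.

4 species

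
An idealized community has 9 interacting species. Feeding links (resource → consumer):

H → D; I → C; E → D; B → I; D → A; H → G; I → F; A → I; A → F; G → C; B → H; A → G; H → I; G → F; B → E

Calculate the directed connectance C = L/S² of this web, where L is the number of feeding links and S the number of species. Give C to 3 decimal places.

C = 0.185

The web has S = 9 species and L = 15 feeding links.
C = L / S² = 15 / 81 = 0.1852 ≈ 0.185.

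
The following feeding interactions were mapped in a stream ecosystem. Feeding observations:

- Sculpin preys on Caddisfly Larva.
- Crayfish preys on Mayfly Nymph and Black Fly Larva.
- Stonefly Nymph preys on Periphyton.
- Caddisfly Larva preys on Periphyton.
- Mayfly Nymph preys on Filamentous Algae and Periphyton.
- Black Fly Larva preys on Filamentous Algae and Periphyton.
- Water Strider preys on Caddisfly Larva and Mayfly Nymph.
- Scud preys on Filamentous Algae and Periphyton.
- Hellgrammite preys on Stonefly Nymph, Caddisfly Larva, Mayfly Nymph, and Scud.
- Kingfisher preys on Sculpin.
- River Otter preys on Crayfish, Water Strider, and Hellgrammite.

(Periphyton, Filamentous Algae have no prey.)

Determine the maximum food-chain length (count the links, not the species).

3 links

One longest chain: Periphyton → Caddisfly Larva → Sculpin → Kingfisher.
It has 4 species and 3 links.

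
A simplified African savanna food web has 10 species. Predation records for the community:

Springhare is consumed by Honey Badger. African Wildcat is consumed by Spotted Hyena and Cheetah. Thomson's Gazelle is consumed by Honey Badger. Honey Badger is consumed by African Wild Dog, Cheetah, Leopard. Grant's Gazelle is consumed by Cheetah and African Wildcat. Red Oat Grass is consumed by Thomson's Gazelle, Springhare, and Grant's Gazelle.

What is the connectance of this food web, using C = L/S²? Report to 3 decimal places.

C = 0.120

The web has S = 10 species and L = 12 feeding links.
C = L / S² = 12 / 100 = 0.1200 ≈ 0.120.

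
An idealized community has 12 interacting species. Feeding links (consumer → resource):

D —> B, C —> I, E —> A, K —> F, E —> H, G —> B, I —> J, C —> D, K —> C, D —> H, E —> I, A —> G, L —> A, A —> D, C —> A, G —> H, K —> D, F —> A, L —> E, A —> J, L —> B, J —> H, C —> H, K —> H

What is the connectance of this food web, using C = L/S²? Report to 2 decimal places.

C = 0.17

The web has S = 12 species and L = 24 feeding links.
C = L / S² = 24 / 144 = 0.1667 ≈ 0.17.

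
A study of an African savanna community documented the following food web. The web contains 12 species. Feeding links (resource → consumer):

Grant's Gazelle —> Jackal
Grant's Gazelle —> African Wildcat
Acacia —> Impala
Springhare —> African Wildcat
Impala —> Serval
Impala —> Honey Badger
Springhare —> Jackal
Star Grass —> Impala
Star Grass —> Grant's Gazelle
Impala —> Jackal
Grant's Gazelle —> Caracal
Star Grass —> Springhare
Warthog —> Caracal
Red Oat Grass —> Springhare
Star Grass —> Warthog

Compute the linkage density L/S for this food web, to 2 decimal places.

L/S = 1.25

There are L = 15 links among S = 12 species.
L/S = 15/12 = 1.2500 ≈ 1.25.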